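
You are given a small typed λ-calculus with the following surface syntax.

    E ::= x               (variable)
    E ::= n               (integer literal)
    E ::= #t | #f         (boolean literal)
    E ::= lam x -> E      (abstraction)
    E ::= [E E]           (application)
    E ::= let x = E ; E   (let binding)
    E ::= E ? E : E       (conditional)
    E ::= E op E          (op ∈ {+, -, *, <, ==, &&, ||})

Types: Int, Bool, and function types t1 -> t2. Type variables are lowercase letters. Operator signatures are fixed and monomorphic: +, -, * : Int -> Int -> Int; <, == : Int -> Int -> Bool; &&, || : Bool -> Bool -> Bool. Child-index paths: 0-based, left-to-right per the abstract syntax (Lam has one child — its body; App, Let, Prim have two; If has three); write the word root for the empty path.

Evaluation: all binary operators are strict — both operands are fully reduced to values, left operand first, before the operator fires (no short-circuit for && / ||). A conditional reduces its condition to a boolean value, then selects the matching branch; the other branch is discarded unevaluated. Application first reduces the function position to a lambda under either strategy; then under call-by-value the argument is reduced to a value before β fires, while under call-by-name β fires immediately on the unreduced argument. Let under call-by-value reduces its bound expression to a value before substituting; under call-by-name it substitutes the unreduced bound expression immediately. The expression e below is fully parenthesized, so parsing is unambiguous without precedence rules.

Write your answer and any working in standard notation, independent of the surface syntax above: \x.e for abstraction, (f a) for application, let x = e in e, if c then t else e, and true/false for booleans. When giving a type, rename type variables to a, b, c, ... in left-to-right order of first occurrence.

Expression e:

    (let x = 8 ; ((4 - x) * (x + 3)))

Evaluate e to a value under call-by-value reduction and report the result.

Derivation:
step 0: (let x = 8 in ((4 - x) * (x + 3)))
step 1: [let@root] ((4 - 8) * (8 + 3))
step 2: [delta@0] (-4 * (8 + 3))
step 3: [delta@1] (-4 * 11)
step 4: [delta@root] -44

Answer: -44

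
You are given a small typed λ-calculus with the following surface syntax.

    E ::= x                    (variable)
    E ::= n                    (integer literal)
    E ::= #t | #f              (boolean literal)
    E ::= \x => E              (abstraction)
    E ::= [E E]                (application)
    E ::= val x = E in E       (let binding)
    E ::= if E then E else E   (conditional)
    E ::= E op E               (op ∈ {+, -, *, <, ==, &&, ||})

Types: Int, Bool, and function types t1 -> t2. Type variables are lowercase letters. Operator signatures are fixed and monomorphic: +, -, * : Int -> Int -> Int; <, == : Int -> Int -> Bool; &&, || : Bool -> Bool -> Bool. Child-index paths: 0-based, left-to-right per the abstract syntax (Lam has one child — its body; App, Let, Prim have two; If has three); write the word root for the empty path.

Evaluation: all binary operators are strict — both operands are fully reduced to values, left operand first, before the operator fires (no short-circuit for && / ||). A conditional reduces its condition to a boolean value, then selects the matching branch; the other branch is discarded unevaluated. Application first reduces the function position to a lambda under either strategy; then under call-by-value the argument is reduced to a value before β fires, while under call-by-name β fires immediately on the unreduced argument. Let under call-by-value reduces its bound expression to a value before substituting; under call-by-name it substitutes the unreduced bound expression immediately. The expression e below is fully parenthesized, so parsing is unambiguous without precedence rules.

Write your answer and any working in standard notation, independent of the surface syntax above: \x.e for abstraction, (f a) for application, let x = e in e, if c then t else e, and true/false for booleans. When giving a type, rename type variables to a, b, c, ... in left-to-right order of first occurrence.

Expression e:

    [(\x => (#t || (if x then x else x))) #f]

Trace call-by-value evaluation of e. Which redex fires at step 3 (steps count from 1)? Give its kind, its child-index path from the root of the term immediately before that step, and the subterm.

Answer: delta at root : (true || false)

Trace:
step 0: ((\x.(true || (if x then x else x))) false)
step 1: [beta@root] (true || (if false then false else false))
step 2: [if@1] (true || false)
step 3: [delta@root] true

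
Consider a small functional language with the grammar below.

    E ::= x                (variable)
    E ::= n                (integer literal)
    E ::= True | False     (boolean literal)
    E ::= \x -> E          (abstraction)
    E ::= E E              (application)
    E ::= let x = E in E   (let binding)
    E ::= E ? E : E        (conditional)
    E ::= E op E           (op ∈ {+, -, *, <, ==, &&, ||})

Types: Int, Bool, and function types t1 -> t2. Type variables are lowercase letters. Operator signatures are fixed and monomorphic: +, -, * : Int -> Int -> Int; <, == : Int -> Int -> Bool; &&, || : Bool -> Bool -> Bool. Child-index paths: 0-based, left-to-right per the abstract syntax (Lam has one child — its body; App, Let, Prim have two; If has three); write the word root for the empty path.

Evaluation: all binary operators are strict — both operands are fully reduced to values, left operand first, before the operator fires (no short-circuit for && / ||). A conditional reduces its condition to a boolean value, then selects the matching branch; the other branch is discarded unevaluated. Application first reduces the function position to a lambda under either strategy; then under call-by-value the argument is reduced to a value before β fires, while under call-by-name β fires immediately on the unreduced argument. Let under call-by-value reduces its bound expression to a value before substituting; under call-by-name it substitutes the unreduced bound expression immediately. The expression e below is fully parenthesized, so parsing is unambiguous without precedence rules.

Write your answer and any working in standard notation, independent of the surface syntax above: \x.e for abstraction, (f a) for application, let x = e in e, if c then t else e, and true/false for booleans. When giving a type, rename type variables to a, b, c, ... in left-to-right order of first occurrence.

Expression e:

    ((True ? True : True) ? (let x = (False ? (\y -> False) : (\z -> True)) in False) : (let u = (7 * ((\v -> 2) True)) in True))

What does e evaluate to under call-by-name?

Derivation:
step 0: (if (if true then true else true) then (let x = (if false then (\y.false) else (\z.true)) in false) else (let u = (7 * ((\v.2) true)) in true))
step 1: [if@0] (if true then (let x = (if false then (\y.false) else (\z.true)) in false) else (let u = (7 * ((\v.2) true)) in true))
step 2: [if@root] (let x = (if false then (\y.false) else (\z.true)) in false)
step 3: [let@root] false

Answer: false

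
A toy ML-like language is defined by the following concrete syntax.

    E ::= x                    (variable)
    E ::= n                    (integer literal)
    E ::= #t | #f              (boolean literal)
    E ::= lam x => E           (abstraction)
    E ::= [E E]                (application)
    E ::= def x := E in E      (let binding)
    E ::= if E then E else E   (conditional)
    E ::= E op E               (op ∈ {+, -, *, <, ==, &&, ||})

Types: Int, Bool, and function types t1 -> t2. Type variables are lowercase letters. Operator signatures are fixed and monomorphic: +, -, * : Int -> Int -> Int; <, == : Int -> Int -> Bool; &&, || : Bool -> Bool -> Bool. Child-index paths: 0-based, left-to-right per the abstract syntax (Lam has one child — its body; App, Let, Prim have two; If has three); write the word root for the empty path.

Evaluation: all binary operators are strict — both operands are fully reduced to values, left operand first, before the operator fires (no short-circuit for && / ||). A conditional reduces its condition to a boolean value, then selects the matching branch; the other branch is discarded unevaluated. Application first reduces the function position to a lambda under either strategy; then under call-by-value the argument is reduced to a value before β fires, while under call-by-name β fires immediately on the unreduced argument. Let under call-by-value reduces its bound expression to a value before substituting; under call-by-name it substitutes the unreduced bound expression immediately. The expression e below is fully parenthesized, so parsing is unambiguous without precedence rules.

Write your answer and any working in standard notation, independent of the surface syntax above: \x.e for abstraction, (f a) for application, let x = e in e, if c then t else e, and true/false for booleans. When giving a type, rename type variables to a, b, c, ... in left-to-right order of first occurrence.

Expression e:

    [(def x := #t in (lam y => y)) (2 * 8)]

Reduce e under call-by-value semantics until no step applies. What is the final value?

Working:
step 0: ((let x = true in (\y.y)) (2 * 8))
step 1: [let@0] ((\y.y) (2 * 8))
step 2: [delta@1] ((\y.y) 16)
step 3: [beta@root] 16

Answer: 16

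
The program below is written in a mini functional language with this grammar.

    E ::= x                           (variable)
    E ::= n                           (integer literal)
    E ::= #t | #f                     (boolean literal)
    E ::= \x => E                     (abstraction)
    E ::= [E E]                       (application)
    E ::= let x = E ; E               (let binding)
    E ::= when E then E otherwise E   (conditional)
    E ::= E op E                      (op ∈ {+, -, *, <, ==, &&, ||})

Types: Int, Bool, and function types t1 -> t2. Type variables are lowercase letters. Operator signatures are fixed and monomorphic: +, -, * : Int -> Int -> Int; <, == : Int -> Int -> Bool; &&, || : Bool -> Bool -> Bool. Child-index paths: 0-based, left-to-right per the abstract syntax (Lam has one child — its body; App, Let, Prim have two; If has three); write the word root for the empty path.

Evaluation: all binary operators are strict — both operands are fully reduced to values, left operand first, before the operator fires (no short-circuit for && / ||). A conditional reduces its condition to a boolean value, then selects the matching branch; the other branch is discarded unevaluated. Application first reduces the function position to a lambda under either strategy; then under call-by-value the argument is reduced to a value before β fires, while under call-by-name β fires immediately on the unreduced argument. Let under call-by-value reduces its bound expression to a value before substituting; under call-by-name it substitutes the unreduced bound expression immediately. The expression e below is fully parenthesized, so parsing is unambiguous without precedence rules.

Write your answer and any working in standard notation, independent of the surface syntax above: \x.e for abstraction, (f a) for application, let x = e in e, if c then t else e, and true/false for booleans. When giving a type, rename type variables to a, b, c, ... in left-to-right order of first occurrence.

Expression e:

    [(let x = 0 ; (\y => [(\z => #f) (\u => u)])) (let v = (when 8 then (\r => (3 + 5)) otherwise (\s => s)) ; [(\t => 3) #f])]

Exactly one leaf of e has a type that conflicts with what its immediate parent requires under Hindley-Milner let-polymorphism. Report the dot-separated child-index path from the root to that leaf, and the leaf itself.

Answer: 1.0.0 : 8

Working:
let x : Int
\z._ : b -> Bool
u : c
\u._ : c -> c
  unify b -> Bool ~ (c -> c) -> d
  unify b ~ c -> c
  unify Bool ~ d
_ _ : Bool
\y._ : a -> Bool
  unify Int ~ Bool
  FAIL: mismatch Int ~ Bool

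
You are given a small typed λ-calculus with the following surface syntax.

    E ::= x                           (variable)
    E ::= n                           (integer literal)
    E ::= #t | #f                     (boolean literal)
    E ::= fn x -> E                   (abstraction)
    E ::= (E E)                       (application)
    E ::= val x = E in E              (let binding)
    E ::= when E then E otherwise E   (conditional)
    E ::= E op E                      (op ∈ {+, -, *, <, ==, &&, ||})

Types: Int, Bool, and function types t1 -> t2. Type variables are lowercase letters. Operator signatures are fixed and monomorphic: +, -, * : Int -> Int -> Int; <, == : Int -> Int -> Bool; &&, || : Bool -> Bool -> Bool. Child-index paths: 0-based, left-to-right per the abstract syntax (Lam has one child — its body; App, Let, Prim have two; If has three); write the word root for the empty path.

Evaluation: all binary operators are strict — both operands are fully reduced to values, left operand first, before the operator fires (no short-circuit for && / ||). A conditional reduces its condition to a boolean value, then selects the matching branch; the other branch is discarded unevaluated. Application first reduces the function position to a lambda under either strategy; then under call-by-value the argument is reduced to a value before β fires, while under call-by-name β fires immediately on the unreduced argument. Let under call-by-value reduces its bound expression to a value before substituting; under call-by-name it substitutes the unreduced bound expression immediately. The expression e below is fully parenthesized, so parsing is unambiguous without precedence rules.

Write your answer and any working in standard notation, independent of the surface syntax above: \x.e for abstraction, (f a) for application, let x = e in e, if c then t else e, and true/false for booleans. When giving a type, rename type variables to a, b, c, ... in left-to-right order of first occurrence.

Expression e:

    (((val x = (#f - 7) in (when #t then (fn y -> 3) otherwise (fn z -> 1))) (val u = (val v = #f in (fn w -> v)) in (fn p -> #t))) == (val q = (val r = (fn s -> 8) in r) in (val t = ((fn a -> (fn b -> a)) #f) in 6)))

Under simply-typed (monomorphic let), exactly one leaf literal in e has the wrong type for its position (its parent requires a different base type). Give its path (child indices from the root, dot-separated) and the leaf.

Answer: 0.0.0.0 : false

Derivation:
  unify Bool ~ Int
  FAIL: mismatch Bool ~ Int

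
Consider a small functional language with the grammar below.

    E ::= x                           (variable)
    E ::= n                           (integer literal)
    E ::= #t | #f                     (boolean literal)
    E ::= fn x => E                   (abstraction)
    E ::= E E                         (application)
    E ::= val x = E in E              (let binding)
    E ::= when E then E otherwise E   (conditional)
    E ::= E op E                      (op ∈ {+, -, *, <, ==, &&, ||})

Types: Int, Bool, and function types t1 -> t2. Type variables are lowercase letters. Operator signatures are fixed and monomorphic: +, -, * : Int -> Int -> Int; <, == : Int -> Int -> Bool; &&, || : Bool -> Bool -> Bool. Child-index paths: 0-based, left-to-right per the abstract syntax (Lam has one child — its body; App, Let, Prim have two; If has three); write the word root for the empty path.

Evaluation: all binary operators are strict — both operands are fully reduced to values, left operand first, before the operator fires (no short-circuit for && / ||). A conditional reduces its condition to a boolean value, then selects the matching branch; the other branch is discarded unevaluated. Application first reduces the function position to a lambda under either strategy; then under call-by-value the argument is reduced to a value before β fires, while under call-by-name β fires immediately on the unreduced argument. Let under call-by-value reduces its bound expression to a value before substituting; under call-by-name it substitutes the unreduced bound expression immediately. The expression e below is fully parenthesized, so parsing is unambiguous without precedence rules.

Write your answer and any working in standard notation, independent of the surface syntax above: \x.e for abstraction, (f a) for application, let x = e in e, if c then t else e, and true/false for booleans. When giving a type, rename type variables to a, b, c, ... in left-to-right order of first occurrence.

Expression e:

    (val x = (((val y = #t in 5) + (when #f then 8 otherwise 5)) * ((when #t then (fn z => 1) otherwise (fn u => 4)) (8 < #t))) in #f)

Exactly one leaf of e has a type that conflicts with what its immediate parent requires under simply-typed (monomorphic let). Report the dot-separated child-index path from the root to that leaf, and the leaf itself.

Working:
let y : Bool
  unify Int ~ Int
  unify Bool ~ Bool
  unify Int ~ Int
  unify Int ~ Int
  unify Int ~ Int
  unify Bool ~ Bool
\z._ : a -> Int
\u._ : b -> Int
  unify a -> Int ~ b -> Int
  unify a ~ b
  unify Int ~ Int
  unify Int ~ Int
  unify Bool ~ Int
  FAIL: mismatch Bool ~ Int

Answer: 0.1.1.1 : true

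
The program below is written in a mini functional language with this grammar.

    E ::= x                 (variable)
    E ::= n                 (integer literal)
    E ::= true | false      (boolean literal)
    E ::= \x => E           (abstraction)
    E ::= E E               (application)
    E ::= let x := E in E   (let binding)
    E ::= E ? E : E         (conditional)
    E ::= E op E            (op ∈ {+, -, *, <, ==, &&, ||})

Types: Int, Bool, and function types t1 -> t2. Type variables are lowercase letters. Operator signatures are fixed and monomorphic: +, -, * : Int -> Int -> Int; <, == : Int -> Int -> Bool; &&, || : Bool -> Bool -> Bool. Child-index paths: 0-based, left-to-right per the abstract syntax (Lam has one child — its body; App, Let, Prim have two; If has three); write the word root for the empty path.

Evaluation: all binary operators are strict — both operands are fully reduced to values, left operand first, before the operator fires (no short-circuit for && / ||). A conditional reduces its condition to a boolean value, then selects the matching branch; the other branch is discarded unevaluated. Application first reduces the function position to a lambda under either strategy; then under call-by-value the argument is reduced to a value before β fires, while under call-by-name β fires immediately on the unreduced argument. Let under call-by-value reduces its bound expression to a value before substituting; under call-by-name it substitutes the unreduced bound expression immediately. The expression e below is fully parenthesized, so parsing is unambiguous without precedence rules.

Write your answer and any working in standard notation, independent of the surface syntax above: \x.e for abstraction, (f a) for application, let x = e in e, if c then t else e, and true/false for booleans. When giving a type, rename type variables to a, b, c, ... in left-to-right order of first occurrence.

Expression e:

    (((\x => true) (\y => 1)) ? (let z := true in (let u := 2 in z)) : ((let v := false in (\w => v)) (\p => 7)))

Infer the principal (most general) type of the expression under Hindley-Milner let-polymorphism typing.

Answer: Bool

Derivation:
\x._ : a -> Bool
\y._ : b -> Int
  unify a -> Bool ~ (b -> Int) -> c
  unify a ~ b -> Int
  unify Bool ~ c
_ _ : Bool
  unify Bool ~ Bool
let z : Bool
let u : Int
z : Bool
let v : Bool
v : Bool
\w._ : d -> Bool
\p._ : e -> Int
  unify d -> Bool ~ (e -> Int) -> f
  unify d ~ e -> Int
  unify Bool ~ f
_ _ : Bool
  unify Bool ~ Bool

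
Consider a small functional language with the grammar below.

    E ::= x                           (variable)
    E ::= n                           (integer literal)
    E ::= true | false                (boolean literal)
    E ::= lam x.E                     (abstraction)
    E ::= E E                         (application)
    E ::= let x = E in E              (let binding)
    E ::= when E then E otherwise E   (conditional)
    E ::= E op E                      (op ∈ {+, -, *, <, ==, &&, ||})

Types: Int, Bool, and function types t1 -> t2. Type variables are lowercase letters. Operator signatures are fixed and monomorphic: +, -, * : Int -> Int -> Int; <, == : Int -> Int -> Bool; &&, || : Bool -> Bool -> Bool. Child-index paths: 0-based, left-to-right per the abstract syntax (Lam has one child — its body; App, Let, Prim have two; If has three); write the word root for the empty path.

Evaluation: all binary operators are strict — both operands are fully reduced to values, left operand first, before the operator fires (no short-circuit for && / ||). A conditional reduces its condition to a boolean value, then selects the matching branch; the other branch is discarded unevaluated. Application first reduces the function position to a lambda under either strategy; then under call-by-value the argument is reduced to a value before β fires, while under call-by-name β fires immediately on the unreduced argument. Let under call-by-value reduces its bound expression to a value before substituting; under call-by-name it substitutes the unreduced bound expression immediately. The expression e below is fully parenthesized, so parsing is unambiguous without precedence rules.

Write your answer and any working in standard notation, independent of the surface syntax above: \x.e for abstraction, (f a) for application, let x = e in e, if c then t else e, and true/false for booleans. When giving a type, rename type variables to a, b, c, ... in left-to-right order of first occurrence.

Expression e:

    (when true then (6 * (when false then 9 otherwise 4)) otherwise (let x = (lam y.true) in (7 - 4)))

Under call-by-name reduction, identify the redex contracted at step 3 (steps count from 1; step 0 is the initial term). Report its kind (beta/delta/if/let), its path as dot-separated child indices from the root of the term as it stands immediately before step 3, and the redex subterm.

Derivation:
step 0: (if true then (6 * (if false then 9 else 4)) else (let x = (\y.true) in (7 - 4)))
step 1: [if@root] (6 * (if false then 9 else 4))
step 2: [if@1] (6 * 4)
step 3: [delta@root] 24

Answer: delta at root : (6 * 4)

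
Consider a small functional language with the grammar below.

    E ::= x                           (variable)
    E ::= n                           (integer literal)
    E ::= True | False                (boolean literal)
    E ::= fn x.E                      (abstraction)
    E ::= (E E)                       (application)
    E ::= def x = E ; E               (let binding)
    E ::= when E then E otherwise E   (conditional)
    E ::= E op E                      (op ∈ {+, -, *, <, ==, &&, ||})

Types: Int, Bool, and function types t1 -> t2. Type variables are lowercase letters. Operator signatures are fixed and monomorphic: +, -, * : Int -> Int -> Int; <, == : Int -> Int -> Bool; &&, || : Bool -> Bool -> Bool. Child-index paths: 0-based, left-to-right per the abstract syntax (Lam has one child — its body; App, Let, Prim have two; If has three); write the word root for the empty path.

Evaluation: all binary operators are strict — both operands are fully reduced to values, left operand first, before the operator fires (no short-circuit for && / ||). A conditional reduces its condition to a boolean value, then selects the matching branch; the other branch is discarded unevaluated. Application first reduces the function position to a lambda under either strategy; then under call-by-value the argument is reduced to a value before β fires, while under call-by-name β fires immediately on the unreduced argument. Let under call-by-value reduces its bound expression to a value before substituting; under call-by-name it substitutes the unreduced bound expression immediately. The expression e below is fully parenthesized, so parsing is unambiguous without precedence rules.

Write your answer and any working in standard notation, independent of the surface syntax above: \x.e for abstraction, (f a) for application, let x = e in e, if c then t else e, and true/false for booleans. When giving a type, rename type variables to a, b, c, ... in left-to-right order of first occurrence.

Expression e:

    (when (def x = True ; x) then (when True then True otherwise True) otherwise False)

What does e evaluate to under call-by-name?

Trace:
step 0: (if (let x = true in x) then (if true then true else true) else false)
step 1: [let@0] (if true then (if true then true else true) else false)
step 2: [if@root] (if true then true else true)
step 3: [if@root] true

Answer: true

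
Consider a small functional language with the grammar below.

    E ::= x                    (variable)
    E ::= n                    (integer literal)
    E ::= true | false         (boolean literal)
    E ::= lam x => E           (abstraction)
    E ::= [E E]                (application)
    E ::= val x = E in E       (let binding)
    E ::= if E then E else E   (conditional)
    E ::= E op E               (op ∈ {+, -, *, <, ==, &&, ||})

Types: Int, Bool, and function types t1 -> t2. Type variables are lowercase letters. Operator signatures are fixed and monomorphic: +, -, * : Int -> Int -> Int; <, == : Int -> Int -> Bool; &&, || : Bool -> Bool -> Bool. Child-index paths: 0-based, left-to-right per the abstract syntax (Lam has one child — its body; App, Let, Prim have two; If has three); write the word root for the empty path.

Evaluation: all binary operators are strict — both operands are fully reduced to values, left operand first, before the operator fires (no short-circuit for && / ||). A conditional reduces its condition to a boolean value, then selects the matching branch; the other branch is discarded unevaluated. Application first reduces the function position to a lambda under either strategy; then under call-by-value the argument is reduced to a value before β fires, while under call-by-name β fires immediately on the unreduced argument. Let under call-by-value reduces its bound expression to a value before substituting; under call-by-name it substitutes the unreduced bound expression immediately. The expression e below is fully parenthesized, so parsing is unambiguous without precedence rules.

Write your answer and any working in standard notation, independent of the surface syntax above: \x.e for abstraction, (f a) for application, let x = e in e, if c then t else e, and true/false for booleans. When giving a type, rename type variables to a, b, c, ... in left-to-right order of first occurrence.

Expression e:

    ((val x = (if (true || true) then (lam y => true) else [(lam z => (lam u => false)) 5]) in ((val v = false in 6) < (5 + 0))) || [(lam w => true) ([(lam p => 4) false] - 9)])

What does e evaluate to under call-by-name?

Answer: true

Trace:
step 0: ((let x = (if (true || true) then (\y.true) else ((\z.(\u.false)) 5)) in ((let v = false in 6) < (5 + 0))) || ((\w.true) (((\p.4) false) - 9)))
step 1: [let@0] (((let v = false in 6) < (5 + 0)) || ((\w.true) (((\p.4) false) - 9)))
step 2: [let@0.0] ((6 < (5 + 0)) || ((\w.true) (((\p.4) false) - 9)))
step 3: [delta@0.1] ((6 < 5) || ((\w.true) (((\p.4) false) - 9)))
step 4: [delta@0] (false || ((\w.true) (((\p.4) false) - 9)))
step 5: [beta@1] (false || true)
step 6: [delta@root] true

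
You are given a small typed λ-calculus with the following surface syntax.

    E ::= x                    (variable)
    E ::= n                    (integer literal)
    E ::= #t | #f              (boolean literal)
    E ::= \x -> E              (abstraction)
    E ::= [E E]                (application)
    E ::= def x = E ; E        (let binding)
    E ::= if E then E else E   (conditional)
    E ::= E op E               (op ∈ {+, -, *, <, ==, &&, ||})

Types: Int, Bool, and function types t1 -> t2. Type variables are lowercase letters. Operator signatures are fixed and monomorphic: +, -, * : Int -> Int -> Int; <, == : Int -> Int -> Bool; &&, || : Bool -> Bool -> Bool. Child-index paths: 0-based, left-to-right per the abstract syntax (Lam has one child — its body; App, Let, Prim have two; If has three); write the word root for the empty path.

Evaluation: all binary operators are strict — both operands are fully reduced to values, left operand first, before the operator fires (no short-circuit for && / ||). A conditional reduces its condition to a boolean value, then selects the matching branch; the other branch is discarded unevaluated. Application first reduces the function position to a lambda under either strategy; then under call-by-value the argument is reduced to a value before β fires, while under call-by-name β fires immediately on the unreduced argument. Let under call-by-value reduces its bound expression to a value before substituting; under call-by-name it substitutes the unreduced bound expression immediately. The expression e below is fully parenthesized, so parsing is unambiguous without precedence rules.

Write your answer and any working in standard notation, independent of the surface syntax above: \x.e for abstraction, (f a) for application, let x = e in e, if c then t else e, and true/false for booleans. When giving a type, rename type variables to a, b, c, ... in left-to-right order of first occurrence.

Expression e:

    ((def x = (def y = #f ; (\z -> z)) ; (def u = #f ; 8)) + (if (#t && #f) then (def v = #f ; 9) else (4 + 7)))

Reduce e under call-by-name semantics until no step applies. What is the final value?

Answer: 19

Derivation:
step 0: ((let x = (let y = false in (\z.z)) in (let u = false in 8)) + (if (true && false) then (let v = false in 9) else (4 + 7)))
step 1: [let@0] ((let u = false in 8) + (if (true && false) then (let v = false in 9) else (4 + 7)))
step 2: [let@0] (8 + (if (true && false) then (let v = false in 9) else (4 + 7)))
step 3: [delta@1.0] (8 + (if false then (let v = false in 9) else (4 + 7)))
step 4: [if@1] (8 + (4 + 7))
step 5: [delta@1] (8 + 11)
step 6: [delta@root] 19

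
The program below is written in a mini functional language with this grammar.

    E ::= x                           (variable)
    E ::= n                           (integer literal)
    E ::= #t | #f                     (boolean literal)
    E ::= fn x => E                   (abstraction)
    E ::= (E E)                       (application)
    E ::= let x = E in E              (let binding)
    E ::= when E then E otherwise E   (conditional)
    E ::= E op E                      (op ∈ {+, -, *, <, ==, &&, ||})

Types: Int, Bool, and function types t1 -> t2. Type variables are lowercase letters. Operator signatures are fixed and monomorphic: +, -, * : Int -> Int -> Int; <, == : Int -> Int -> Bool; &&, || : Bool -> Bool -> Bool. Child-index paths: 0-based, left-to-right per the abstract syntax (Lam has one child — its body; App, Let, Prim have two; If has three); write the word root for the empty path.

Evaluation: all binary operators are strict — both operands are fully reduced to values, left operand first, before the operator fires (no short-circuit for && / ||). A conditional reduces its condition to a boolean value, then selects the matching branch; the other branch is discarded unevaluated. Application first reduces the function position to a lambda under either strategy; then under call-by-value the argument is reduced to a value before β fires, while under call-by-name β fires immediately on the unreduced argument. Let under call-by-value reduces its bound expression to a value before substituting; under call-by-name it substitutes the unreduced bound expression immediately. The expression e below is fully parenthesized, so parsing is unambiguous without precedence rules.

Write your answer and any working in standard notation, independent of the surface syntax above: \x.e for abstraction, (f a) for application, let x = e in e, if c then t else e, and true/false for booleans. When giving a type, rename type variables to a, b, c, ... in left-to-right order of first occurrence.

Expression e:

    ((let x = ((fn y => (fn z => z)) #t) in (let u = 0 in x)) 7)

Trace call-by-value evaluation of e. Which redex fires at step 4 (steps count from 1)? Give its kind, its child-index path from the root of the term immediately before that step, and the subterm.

Answer: beta at root : ((\z.z) 7)

Derivation:
step 0: ((let x = ((\y.(\z.z)) true) in (let u = 0 in x)) 7)
step 1: [beta@0.0] ((let x = (\z.z) in (let u = 0 in x)) 7)
step 2: [let@0] ((let u = 0 in (\z.z)) 7)
step 3: [let@0] ((\z.z) 7)
step 4: [beta@root] 7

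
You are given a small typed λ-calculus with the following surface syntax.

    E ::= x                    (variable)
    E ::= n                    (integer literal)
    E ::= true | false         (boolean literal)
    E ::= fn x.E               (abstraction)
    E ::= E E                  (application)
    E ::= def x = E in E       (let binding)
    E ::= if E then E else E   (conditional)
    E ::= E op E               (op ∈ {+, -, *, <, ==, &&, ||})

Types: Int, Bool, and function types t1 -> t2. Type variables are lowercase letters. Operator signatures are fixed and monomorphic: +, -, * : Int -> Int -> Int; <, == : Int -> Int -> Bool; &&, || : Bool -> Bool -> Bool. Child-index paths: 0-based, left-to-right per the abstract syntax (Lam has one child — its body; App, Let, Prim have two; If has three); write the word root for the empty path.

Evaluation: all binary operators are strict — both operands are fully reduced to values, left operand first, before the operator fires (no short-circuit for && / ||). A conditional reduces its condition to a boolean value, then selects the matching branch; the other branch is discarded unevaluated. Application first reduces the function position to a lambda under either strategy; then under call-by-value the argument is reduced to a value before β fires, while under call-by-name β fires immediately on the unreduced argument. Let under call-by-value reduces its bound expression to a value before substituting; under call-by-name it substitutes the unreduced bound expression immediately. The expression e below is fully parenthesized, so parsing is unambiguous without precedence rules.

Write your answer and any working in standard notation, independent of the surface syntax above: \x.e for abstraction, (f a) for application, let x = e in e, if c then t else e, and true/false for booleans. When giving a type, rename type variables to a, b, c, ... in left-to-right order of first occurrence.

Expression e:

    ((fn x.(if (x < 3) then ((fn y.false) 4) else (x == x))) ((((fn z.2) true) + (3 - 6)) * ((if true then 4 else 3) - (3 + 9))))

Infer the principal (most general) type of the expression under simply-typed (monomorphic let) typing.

Answer: Bool

Working:
x : a
  unify a ~ Int
  unify Int ~ Int
  unify Bool ~ Bool
\y._ : b -> Bool
  unify b -> Bool ~ Int -> c
  unify b ~ Int
  unify Bool ~ c
_ _ : Bool
x : Int
  unify Int ~ Int
x : Int
  unify Int ~ Int
  unify Bool ~ Bool
\x._ : Int -> Bool
\z._ : d -> Int
  unify d -> Int ~ Bool -> e
  unify d ~ Bool
  unify Int ~ e
_ _ : Int
  unify Int ~ Int
  unify Int ~ Int
  unify Int ~ Int
  unify Int ~ Int
  unify Int ~ Int
  unify Bool ~ Bool
  unify Int ~ Int
  unify Int ~ Int
  unify Int ~ Int
  unify Int ~ Int
  unify Int ~ Int
  unify Int ~ Int
  unify Int -> Bool ~ Int -> f
  unify Int ~ Int
  unify Bool ~ f
_ _ : Bool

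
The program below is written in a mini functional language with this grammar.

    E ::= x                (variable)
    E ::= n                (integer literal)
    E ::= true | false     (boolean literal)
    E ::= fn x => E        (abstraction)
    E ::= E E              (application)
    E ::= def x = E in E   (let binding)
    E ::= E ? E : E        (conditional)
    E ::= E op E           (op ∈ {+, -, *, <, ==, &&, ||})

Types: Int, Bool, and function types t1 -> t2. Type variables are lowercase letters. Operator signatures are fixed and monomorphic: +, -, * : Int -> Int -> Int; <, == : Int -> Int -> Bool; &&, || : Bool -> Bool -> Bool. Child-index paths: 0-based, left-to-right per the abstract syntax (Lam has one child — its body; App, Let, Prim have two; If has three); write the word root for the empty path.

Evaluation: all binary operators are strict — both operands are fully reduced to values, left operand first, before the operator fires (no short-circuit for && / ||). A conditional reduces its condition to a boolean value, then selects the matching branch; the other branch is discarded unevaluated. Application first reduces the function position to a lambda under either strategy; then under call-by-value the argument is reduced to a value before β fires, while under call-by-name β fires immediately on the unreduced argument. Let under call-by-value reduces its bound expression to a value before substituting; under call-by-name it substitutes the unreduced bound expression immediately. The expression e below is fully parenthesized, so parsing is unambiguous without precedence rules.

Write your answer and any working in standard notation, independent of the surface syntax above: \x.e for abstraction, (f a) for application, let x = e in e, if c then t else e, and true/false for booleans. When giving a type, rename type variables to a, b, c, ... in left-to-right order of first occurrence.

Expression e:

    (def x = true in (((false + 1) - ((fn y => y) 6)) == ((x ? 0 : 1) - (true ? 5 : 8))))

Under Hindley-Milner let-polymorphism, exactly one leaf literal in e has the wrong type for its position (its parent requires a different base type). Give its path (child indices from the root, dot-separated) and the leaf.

Derivation:
let x : Bool
  unify Bool ~ Int
  FAIL: mismatch Bool ~ Int

Answer: 1.0.0.0 : false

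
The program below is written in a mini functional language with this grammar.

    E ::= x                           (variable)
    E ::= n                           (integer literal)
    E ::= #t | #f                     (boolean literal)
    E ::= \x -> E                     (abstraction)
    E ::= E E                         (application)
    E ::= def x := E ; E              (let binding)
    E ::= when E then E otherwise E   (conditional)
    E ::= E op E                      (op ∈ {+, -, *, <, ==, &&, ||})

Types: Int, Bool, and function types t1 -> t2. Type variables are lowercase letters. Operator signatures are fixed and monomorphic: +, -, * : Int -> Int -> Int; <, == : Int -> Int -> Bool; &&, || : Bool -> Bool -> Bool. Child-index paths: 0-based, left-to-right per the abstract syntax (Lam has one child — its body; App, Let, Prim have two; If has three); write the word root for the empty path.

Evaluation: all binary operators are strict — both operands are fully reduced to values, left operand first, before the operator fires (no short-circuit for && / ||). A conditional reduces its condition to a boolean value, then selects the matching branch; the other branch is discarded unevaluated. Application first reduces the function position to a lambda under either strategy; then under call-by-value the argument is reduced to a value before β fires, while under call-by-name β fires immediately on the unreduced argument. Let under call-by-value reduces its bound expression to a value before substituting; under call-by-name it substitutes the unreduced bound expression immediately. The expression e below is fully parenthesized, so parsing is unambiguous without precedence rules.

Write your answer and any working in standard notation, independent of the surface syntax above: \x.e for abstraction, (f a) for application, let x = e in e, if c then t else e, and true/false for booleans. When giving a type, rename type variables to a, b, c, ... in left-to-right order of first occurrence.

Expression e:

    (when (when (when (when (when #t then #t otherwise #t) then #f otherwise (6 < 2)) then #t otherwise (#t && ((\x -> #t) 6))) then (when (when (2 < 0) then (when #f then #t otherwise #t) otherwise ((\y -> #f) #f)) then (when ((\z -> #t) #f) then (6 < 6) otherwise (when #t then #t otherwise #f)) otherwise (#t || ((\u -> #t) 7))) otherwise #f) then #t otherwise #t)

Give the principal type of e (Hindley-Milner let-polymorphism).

Trace:
  unify Bool ~ Bool
  unify Bool ~ Bool
  unify Bool ~ Bool
  unify Int ~ Int
  unify Int ~ Int
  unify Bool ~ Bool
  unify Bool ~ Bool
  unify Bool ~ Bool
\x._ : a -> Bool
  unify a -> Bool ~ Int -> b
  unify a ~ Int
  unify Bool ~ b
_ _ : Bool
  unify Bool ~ Bool
  unify Bool ~ Bool
  unify Bool ~ Bool
  unify Int ~ Int
  unify Int ~ Int
  unify Bool ~ Bool
  unify Bool ~ Bool
  unify Bool ~ Bool
\y._ : c -> Bool
  unify c -> Bool ~ Bool -> d
  unify c ~ Bool
  unify Bool ~ d
_ _ : Bool
  unify Bool ~ Bool
  unify Bool ~ Bool
\z._ : e -> Bool
  unify e -> Bool ~ Bool -> f
  unify e ~ Bool
  unify Bool ~ f
_ _ : Bool
  unify Bool ~ Bool
  unify Int ~ Int
  unify Int ~ Int
  unify Bool ~ Bool
  unify Bool ~ Bool
  unify Bool ~ Bool
  unify Bool ~ Bool
\u._ : g -> Bool
  unify g -> Bool ~ Int -> h
  unify g ~ Int
  unify Bool ~ h
_ _ : Bool
  unify Bool ~ Bool
  unify Bool ~ Bool
  unify Bool ~ Bool
  unify Bool ~ Bool
  unify Bool ~ Bool

Answer: Bool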